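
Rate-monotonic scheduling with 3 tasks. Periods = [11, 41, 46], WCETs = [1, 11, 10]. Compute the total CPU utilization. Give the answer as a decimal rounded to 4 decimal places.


Compute individual utilizations (exact fractions):
  Task 1: C/T = 1/11 (approx. 0.0909)
  Task 2: C/T = 11/41 (approx. 0.2683)
  Task 3: C/T = 10/46 = 5/23 (approx. 0.2174)
Total utilization U = 1/11 + 11/41 + 5/23 = 5981/10373
Rounded to 4 decimal places: U = 0.5766
RM (Liu & Layland) bound for 3 tasks = 0.779763; compare with U = 5981/10373 (approx. 0.576593)
U <= bound, so schedulable by RM sufficient condition.

0.5766


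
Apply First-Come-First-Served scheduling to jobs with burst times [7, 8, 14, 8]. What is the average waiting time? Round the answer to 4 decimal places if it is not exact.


FCFS order (as given): [7, 8, 14, 8]
Waiting times:
  Job 1: wait = 0
  Job 2: wait = 7
  Job 3: wait = 15
  Job 4: wait = 29
Sum of waiting times = 51
Average waiting time = 51/4 = 12.75

12.75


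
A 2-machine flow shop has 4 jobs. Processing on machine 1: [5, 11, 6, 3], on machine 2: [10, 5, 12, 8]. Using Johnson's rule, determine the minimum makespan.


Apply Johnson's rule:
  Group 1 (a <= b): [(4, 3, 8), (1, 5, 10), (3, 6, 12)]
  Group 2 (a > b): [(2, 11, 5)]
Optimal job order: [4, 1, 3, 2]
Schedule:
  Job 4: M1 done at 3, M2 done at 11
  Job 1: M1 done at 8, M2 done at 21
  Job 3: M1 done at 14, M2 done at 33
  Job 2: M1 done at 25, M2 done at 38
Makespan = 38

38


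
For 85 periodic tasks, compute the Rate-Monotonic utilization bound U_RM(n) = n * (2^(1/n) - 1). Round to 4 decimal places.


Compute 2^(1/85) = 1.0081880126
Subtract 1: 1.0081880126 - 1 = 0.0081880126
Multiply by n: 85 * 0.0081880126 = 0.6959810710
Round to 4 dp: 0.6960

0.6960


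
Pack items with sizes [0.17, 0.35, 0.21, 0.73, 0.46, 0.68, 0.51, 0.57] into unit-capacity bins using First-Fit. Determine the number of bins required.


Place items sequentially using First-Fit:
  Item 0.17 -> new Bin 1
  Item 0.35 -> Bin 1 (now 0.52)
  Item 0.21 -> Bin 1 (now 0.73)
  Item 0.73 -> new Bin 2
  Item 0.46 -> new Bin 3
  Item 0.68 -> new Bin 4
  Item 0.51 -> Bin 3 (now 0.97)
  Item 0.57 -> new Bin 5
Total bins used = 5

5


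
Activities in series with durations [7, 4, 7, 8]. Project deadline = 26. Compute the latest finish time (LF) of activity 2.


LF(activity 2) = deadline - sum of successor durations
Successors: activities 3 through 4 with durations [7, 8]
Sum of successor durations = 15
LF = 26 - 15 = 11

11


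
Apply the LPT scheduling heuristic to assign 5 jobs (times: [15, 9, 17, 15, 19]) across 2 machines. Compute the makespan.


Sort jobs in decreasing order (LPT): [19, 17, 15, 15, 9]
Assign each job to the least loaded machine:
  Machine 1: jobs [19, 15], load = 34
  Machine 2: jobs [17, 15, 9], load = 41
Makespan = max load = 41

41


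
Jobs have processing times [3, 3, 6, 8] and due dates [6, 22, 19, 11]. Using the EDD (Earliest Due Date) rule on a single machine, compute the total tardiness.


Sort by due date (EDD order): [(3, 6), (8, 11), (6, 19), (3, 22)]
Compute completion times and tardiness:
  Job 1: p=3, d=6, C=3, tardiness=max(0,3-6)=0
  Job 2: p=8, d=11, C=11, tardiness=max(0,11-11)=0
  Job 3: p=6, d=19, C=17, tardiness=max(0,17-19)=0
  Job 4: p=3, d=22, C=20, tardiness=max(0,20-22)=0
Total tardiness = 0

0


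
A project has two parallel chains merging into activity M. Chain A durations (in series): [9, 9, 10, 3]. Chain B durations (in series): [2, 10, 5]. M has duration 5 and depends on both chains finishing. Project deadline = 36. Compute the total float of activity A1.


Forward pass: ES(A1) = sum of predecessors on chain A = 0
EF = ES + duration = 0 + 9 = 9
Backward pass: LF(M) = deadline = 36; LS(M) = 36 - 5 = 31
LF(A1) = LS(M) - sum(successors on chain A) = 31 - 22 = 9
LS = LF - duration = 9 - 9 = 0
Total float = LS - ES = 0 - 0 = 0

0


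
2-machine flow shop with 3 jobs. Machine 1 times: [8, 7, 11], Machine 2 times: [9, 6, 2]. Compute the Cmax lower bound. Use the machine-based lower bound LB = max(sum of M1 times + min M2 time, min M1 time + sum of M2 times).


LB1 = sum(M1 times) + min(M2 times) = 26 + 2 = 28
LB2 = min(M1 times) + sum(M2 times) = 7 + 17 = 24
Lower bound = max(LB1, LB2) = max(28, 24) = 28

28


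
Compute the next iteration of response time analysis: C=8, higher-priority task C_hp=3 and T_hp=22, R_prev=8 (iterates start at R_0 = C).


R_next = C + ceil(R_prev / T_hp) * C_hp
ceil(8 / 22) = ceil(0.3636) = 1
Interference = 1 * 3 = 3
R_next = 8 + 3 = 11

11


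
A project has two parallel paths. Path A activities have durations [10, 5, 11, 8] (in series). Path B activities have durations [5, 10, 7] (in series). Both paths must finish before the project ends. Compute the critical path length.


Path A total = 10 + 5 + 11 + 8 = 34
Path B total = 5 + 10 + 7 = 22
Critical path = longest path = max(34, 22) = 34

34


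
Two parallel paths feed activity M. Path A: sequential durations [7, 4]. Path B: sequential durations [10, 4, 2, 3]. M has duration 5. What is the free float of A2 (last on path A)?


ES(A2) = sum of predecessors on chain A = 7
EF(A2) = ES + duration = 7 + 4 = 11
Successor of A2 is M. ES(M) = max(sum(A), sum(B)) = max(11, 19) = 19
Free float = ES(successor) - EF(current) = 19 - 11 = 8

8


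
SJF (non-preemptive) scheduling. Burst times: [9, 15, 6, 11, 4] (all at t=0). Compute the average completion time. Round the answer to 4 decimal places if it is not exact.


SJF order (ascending): [4, 6, 9, 11, 15]
Completion times:
  Job 1: burst=4, C=4
  Job 2: burst=6, C=10
  Job 3: burst=9, C=19
  Job 4: burst=11, C=30
  Job 5: burst=15, C=45
Average completion = 108/5 = 21.6

21.6


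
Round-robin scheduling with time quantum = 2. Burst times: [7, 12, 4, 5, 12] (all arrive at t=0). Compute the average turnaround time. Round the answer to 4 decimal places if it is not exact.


Time quantum = 2
Execution trace:
  J1 runs 2 units, time = 2
  J2 runs 2 units, time = 4
  J3 runs 2 units, time = 6
  J4 runs 2 units, time = 8
  J5 runs 2 units, time = 10
  J1 runs 2 units, time = 12
  J2 runs 2 units, time = 14
  J3 runs 2 units, time = 16
  J4 runs 2 units, time = 18
  J5 runs 2 units, time = 20
  J1 runs 2 units, time = 22
  J2 runs 2 units, time = 24
  J4 runs 1 units, time = 25
  J5 runs 2 units, time = 27
  J1 runs 1 units, time = 28
  J2 runs 2 units, time = 30
  J5 runs 2 units, time = 32
  J2 runs 2 units, time = 34
  J5 runs 2 units, time = 36
  J2 runs 2 units, time = 38
  J5 runs 2 units, time = 40
Finish times: [28, 38, 16, 25, 40]
Average turnaround = 147/5 = 29.4

29.4


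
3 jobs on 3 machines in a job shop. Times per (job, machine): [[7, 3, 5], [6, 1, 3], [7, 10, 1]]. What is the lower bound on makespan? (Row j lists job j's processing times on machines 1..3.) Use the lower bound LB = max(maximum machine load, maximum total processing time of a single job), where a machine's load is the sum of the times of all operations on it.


Machine loads:
  Machine 1: 7 + 6 + 7 = 20
  Machine 2: 3 + 1 + 10 = 14
  Machine 3: 5 + 3 + 1 = 9
Max machine load = 20
Job totals:
  Job 1: 15
  Job 2: 10
  Job 3: 18
Max job total = 18
Lower bound = max(20, 18) = 20

20


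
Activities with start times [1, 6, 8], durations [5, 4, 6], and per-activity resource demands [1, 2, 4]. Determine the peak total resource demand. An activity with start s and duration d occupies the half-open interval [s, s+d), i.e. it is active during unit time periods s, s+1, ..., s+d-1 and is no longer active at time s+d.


Each activity i is active on [start_i, start_i + duration_i).
Compute total resource usage per time slot:
  t=0: active resources = [], total = 0
  t=1: active resources = [1], total = 1
  t=2: active resources = [1], total = 1
  t=3: active resources = [1], total = 1
  t=4: active resources = [1], total = 1
  t=5: active resources = [1], total = 1
  t=6: active resources = [2], total = 2
  t=7: active resources = [2], total = 2
  t=8: active resources = [2, 4], total = 6
  t=9: active resources = [2, 4], total = 6
  t=10: active resources = [4], total = 4
  t=11: active resources = [4], total = 4
  t=12: active resources = [4], total = 4
  t=13: active resources = [4], total = 4
Peak resource demand = 6

6


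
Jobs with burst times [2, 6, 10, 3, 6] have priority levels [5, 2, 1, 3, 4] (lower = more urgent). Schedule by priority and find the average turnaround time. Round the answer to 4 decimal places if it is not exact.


Sort by priority (ascending = highest first):
Order: [(1, 10), (2, 6), (3, 3), (4, 6), (5, 2)]
Completion times:
  Priority 1, burst=10, C=10
  Priority 2, burst=6, C=16
  Priority 3, burst=3, C=19
  Priority 4, burst=6, C=25
  Priority 5, burst=2, C=27
Average turnaround = 97/5 = 19.4

19.4


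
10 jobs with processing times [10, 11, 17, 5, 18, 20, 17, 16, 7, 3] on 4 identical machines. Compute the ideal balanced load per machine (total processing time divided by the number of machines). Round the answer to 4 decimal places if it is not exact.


Total processing time = 10 + 11 + 17 + 5 + 18 + 20 + 17 + 16 + 7 + 3 = 124
Number of machines = 4
Ideal balanced load = 124 / 4 = 31.0

31.0


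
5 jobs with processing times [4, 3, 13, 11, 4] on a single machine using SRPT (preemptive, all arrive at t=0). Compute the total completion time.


Since all jobs arrive at t=0, SRPT equals SPT ordering.
SPT order: [3, 4, 4, 11, 13]
Completion times:
  Job 1: p=3, C=3
  Job 2: p=4, C=7
  Job 3: p=4, C=11
  Job 4: p=11, C=22
  Job 5: p=13, C=35
Total completion time = 3 + 7 + 11 + 22 + 35 = 78

78


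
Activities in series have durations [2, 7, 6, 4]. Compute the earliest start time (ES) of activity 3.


Activity 3 starts after activities 1 through 2 complete.
Predecessor durations: [2, 7]
ES = 2 + 7 = 9

9


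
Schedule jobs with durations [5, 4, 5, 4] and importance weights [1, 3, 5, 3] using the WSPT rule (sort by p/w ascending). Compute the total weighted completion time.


Compute p/w ratios and sort ascending (WSPT): [(5, 5), (4, 3), (4, 3), (5, 1)]
Compute weighted completion times:
  Job (p=5,w=5): C=5, w*C=5*5=25
  Job (p=4,w=3): C=9, w*C=3*9=27
  Job (p=4,w=3): C=13, w*C=3*13=39
  Job (p=5,w=1): C=18, w*C=1*18=18
Total weighted completion time = 109

109


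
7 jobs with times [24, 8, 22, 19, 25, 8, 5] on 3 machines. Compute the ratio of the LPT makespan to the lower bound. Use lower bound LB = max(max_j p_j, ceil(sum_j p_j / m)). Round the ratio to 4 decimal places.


LPT order: [25, 24, 22, 19, 8, 8, 5]
Machine loads after assignment: [33, 37, 41]
LPT makespan = 41
Lower bound = max(max_job, ceil(total/3)) = max(25, 37) = 37
Ratio = 41 / 37 = 1.1081

1.1081


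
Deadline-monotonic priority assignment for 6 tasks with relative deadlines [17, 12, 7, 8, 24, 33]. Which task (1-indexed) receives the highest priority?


Sort tasks by relative deadline (ascending):
  Task 3: deadline = 7
  Task 4: deadline = 8
  Task 2: deadline = 12
  Task 1: deadline = 17
  Task 5: deadline = 24
  Task 6: deadline = 33
Priority order (highest first): [3, 4, 2, 1, 5, 6]
Highest priority task = 3

3


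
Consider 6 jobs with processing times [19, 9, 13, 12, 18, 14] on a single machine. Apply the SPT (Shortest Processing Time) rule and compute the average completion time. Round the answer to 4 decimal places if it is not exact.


Sort jobs by processing time (SPT order): [9, 12, 13, 14, 18, 19]
Compute completion times sequentially:
  Job 1: processing = 9, completes at 9
  Job 2: processing = 12, completes at 21
  Job 3: processing = 13, completes at 34
  Job 4: processing = 14, completes at 48
  Job 5: processing = 18, completes at 66
  Job 6: processing = 19, completes at 85
Sum of completion times = 263
Average completion time = 263/6 = 43.8333

43.8333


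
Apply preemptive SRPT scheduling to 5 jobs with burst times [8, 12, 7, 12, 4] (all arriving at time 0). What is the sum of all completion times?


Since all jobs arrive at t=0, SRPT equals SPT ordering.
SPT order: [4, 7, 8, 12, 12]
Completion times:
  Job 1: p=4, C=4
  Job 2: p=7, C=11
  Job 3: p=8, C=19
  Job 4: p=12, C=31
  Job 5: p=12, C=43
Total completion time = 4 + 11 + 19 + 31 + 43 = 108

108


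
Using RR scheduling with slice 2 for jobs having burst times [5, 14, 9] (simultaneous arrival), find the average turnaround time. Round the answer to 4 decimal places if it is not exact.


Time quantum = 2
Execution trace:
  J1 runs 2 units, time = 2
  J2 runs 2 units, time = 4
  J3 runs 2 units, time = 6
  J1 runs 2 units, time = 8
  J2 runs 2 units, time = 10
  J3 runs 2 units, time = 12
  J1 runs 1 units, time = 13
  J2 runs 2 units, time = 15
  J3 runs 2 units, time = 17
  J2 runs 2 units, time = 19
  J3 runs 2 units, time = 21
  J2 runs 2 units, time = 23
  J3 runs 1 units, time = 24
  J2 runs 2 units, time = 26
  J2 runs 2 units, time = 28
Finish times: [13, 28, 24]
Average turnaround = 65/3 = 21.6667

21.6667


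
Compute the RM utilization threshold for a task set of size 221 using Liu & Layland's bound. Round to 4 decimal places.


Compute 2^(1/221) = 1.0031413363
Subtract 1: 1.0031413363 - 1 = 0.0031413363
Multiply by n: 221 * 0.0031413363 = 0.6942353223
Round to 4 dp: 0.6942

0.6942


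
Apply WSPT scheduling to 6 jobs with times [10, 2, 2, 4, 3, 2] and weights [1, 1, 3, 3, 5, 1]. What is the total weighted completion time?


Compute p/w ratios and sort ascending (WSPT): [(3, 5), (2, 3), (4, 3), (2, 1), (2, 1), (10, 1)]
Compute weighted completion times:
  Job (p=3,w=5): C=3, w*C=5*3=15
  Job (p=2,w=3): C=5, w*C=3*5=15
  Job (p=4,w=3): C=9, w*C=3*9=27
  Job (p=2,w=1): C=11, w*C=1*11=11
  Job (p=2,w=1): C=13, w*C=1*13=13
  Job (p=10,w=1): C=23, w*C=1*23=23
Total weighted completion time = 104

104


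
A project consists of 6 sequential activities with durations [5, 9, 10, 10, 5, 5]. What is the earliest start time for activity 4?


Activity 4 starts after activities 1 through 3 complete.
Predecessor durations: [5, 9, 10]
ES = 5 + 9 + 10 = 24

24


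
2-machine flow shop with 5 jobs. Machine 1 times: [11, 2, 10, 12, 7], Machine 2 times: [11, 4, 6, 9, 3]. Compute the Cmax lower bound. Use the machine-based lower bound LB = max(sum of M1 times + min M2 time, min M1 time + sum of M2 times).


LB1 = sum(M1 times) + min(M2 times) = 42 + 3 = 45
LB2 = min(M1 times) + sum(M2 times) = 2 + 33 = 35
Lower bound = max(LB1, LB2) = max(45, 35) = 45

45


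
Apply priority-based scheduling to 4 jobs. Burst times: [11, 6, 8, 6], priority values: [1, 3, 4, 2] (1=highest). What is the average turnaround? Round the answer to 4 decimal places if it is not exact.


Sort by priority (ascending = highest first):
Order: [(1, 11), (2, 6), (3, 6), (4, 8)]
Completion times:
  Priority 1, burst=11, C=11
  Priority 2, burst=6, C=17
  Priority 3, burst=6, C=23
  Priority 4, burst=8, C=31
Average turnaround = 82/4 = 20.5

20.5


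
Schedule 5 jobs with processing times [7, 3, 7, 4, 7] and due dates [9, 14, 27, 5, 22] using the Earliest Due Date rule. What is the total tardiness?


Sort by due date (EDD order): [(4, 5), (7, 9), (3, 14), (7, 22), (7, 27)]
Compute completion times and tardiness:
  Job 1: p=4, d=5, C=4, tardiness=max(0,4-5)=0
  Job 2: p=7, d=9, C=11, tardiness=max(0,11-9)=2
  Job 3: p=3, d=14, C=14, tardiness=max(0,14-14)=0
  Job 4: p=7, d=22, C=21, tardiness=max(0,21-22)=0
  Job 5: p=7, d=27, C=28, tardiness=max(0,28-27)=1
Total tardiness = 3

3


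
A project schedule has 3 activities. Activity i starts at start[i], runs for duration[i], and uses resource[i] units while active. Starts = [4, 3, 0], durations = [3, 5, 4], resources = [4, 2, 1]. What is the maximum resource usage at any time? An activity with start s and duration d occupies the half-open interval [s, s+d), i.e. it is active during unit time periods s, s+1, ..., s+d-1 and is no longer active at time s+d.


Each activity i is active on [start_i, start_i + duration_i).
Compute total resource usage per time slot:
  t=0: active resources = [1], total = 1
  t=1: active resources = [1], total = 1
  t=2: active resources = [1], total = 1
  t=3: active resources = [2, 1], total = 3
  t=4: active resources = [4, 2], total = 6
  t=5: active resources = [4, 2], total = 6
  t=6: active resources = [4, 2], total = 6
  t=7: active resources = [2], total = 2
Peak resource demand = 6

6


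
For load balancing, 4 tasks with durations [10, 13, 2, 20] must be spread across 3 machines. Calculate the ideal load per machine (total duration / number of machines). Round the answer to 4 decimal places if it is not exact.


Total processing time = 10 + 13 + 2 + 20 = 45
Number of machines = 3
Ideal balanced load = 45 / 3 = 15.0

15.0


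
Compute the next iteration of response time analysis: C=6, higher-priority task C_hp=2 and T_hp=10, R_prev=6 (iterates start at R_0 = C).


R_next = C + ceil(R_prev / T_hp) * C_hp
ceil(6 / 10) = ceil(0.6) = 1
Interference = 1 * 2 = 2
R_next = 6 + 2 = 8

8


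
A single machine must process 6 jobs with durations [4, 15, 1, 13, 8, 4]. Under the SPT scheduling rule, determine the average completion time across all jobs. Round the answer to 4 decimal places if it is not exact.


Sort jobs by processing time (SPT order): [1, 4, 4, 8, 13, 15]
Compute completion times sequentially:
  Job 1: processing = 1, completes at 1
  Job 2: processing = 4, completes at 5
  Job 3: processing = 4, completes at 9
  Job 4: processing = 8, completes at 17
  Job 5: processing = 13, completes at 30
  Job 6: processing = 15, completes at 45
Sum of completion times = 107
Average completion time = 107/6 = 17.8333

17.8333


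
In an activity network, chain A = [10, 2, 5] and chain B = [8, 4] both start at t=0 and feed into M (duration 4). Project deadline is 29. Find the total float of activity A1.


Forward pass: ES(A1) = sum of predecessors on chain A = 0
EF = ES + duration = 0 + 10 = 10
Backward pass: LF(M) = deadline = 29; LS(M) = 29 - 4 = 25
LF(A1) = LS(M) - sum(successors on chain A) = 25 - 7 = 18
LS = LF - duration = 18 - 10 = 8
Total float = LS - ES = 8 - 0 = 8

8


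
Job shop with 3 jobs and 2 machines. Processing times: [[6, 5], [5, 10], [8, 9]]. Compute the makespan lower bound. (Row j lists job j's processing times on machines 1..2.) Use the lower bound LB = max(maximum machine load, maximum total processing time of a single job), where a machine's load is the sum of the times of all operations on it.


Machine loads:
  Machine 1: 6 + 5 + 8 = 19
  Machine 2: 5 + 10 + 9 = 24
Max machine load = 24
Job totals:
  Job 1: 11
  Job 2: 15
  Job 3: 17
Max job total = 17
Lower bound = max(24, 17) = 24

24


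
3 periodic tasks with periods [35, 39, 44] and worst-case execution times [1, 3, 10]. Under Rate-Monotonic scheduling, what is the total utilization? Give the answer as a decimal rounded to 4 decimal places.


Compute individual utilizations (exact fractions):
  Task 1: C/T = 1/35 (approx. 0.0286)
  Task 2: C/T = 3/39 = 1/13 (approx. 0.0769)
  Task 3: C/T = 10/44 = 5/22 (approx. 0.2273)
Total utilization U = 1/35 + 1/13 + 5/22 = 3331/10010
Rounded to 4 decimal places: U = 0.3328
RM (Liu & Layland) bound for 3 tasks = 0.779763; compare with U = 3331/10010 (approx. 0.332767)
U <= bound, so schedulable by RM sufficient condition.

0.3328


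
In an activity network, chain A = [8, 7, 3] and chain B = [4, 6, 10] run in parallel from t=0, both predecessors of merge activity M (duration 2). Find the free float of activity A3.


ES(A3) = sum of predecessors on chain A = 15
EF(A3) = ES + duration = 15 + 3 = 18
Successor of A3 is M. ES(M) = max(sum(A), sum(B)) = max(18, 20) = 20
Free float = ES(successor) - EF(current) = 20 - 18 = 2

2


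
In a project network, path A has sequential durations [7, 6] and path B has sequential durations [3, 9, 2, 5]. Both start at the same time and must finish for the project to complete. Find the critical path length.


Path A total = 7 + 6 = 13
Path B total = 3 + 9 + 2 + 5 = 19
Critical path = longest path = max(13, 19) = 19

19


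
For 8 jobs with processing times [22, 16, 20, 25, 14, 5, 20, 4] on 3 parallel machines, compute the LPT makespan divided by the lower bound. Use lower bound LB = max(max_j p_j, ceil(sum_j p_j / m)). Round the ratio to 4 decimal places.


LPT order: [25, 22, 20, 20, 16, 14, 5, 4]
Machine loads after assignment: [43, 43, 40]
LPT makespan = 43
Lower bound = max(max_job, ceil(total/3)) = max(25, 42) = 42
Ratio = 43 / 42 = 1.0238

1.0238


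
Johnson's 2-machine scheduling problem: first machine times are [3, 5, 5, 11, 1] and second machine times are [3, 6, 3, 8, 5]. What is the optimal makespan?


Apply Johnson's rule:
  Group 1 (a <= b): [(5, 1, 5), (1, 3, 3), (2, 5, 6)]
  Group 2 (a > b): [(4, 11, 8), (3, 5, 3)]
Optimal job order: [5, 1, 2, 4, 3]
Schedule:
  Job 5: M1 done at 1, M2 done at 6
  Job 1: M1 done at 4, M2 done at 9
  Job 2: M1 done at 9, M2 done at 15
  Job 4: M1 done at 20, M2 done at 28
  Job 3: M1 done at 25, M2 done at 31
Makespan = 31

31


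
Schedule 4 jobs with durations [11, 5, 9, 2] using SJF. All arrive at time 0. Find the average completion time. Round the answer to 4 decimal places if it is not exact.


SJF order (ascending): [2, 5, 9, 11]
Completion times:
  Job 1: burst=2, C=2
  Job 2: burst=5, C=7
  Job 3: burst=9, C=16
  Job 4: burst=11, C=27
Average completion = 52/4 = 13.0

13.0


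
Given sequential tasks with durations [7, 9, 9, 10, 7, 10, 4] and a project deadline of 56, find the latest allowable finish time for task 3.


LF(activity 3) = deadline - sum of successor durations
Successors: activities 4 through 7 with durations [10, 7, 10, 4]
Sum of successor durations = 31
LF = 56 - 31 = 25

25


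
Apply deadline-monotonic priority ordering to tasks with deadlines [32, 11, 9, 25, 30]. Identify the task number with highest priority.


Sort tasks by relative deadline (ascending):
  Task 3: deadline = 9
  Task 2: deadline = 11
  Task 4: deadline = 25
  Task 5: deadline = 30
  Task 1: deadline = 32
Priority order (highest first): [3, 2, 4, 5, 1]
Highest priority task = 3

3


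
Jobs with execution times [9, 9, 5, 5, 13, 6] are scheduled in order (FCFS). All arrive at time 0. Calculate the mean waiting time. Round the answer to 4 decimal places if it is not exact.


FCFS order (as given): [9, 9, 5, 5, 13, 6]
Waiting times:
  Job 1: wait = 0
  Job 2: wait = 9
  Job 3: wait = 18
  Job 4: wait = 23
  Job 5: wait = 28
  Job 6: wait = 41
Sum of waiting times = 119
Average waiting time = 119/6 = 19.8333

19.8333


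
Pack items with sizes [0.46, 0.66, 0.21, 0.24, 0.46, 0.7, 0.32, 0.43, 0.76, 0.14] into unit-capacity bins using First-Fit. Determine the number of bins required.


Place items sequentially using First-Fit:
  Item 0.46 -> new Bin 1
  Item 0.66 -> new Bin 2
  Item 0.21 -> Bin 1 (now 0.67)
  Item 0.24 -> Bin 1 (now 0.91)
  Item 0.46 -> new Bin 3
  Item 0.7 -> new Bin 4
  Item 0.32 -> Bin 2 (now 0.98)
  Item 0.43 -> Bin 3 (now 0.89)
  Item 0.76 -> new Bin 5
  Item 0.14 -> Bin 4 (now 0.84)
Total bins used = 5

5


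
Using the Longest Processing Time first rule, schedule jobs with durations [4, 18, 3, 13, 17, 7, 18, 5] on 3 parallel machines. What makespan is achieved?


Sort jobs in decreasing order (LPT): [18, 18, 17, 13, 7, 5, 4, 3]
Assign each job to the least loaded machine:
  Machine 1: jobs [18, 7, 3], load = 28
  Machine 2: jobs [18, 5, 4], load = 27
  Machine 3: jobs [17, 13], load = 30
Makespan = max load = 30

30


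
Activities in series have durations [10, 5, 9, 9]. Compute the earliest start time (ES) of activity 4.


Activity 4 starts after activities 1 through 3 complete.
Predecessor durations: [10, 5, 9]
ES = 10 + 5 + 9 = 24

24


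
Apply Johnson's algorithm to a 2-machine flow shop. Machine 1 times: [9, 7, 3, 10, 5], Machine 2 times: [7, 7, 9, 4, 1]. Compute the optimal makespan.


Apply Johnson's rule:
  Group 1 (a <= b): [(3, 3, 9), (2, 7, 7)]
  Group 2 (a > b): [(1, 9, 7), (4, 10, 4), (5, 5, 1)]
Optimal job order: [3, 2, 1, 4, 5]
Schedule:
  Job 3: M1 done at 3, M2 done at 12
  Job 2: M1 done at 10, M2 done at 19
  Job 1: M1 done at 19, M2 done at 26
  Job 4: M1 done at 29, M2 done at 33
  Job 5: M1 done at 34, M2 done at 35
Makespan = 35

35


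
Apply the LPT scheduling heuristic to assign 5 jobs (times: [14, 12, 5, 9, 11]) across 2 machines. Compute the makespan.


Sort jobs in decreasing order (LPT): [14, 12, 11, 9, 5]
Assign each job to the least loaded machine:
  Machine 1: jobs [14, 9, 5], load = 28
  Machine 2: jobs [12, 11], load = 23
Makespan = max load = 28

28


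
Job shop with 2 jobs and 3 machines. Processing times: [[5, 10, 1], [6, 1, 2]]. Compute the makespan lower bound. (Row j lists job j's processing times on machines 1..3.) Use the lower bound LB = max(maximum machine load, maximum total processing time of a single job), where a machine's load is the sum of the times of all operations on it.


Machine loads:
  Machine 1: 5 + 6 = 11
  Machine 2: 10 + 1 = 11
  Machine 3: 1 + 2 = 3
Max machine load = 11
Job totals:
  Job 1: 16
  Job 2: 9
Max job total = 16
Lower bound = max(11, 16) = 16

16


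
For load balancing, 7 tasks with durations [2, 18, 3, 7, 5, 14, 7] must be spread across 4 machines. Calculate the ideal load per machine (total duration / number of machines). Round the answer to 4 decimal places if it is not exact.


Total processing time = 2 + 18 + 3 + 7 + 5 + 14 + 7 = 56
Number of machines = 4
Ideal balanced load = 56 / 4 = 14.0

14.0


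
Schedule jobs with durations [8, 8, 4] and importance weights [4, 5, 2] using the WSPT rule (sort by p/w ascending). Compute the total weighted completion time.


Compute p/w ratios and sort ascending (WSPT): [(8, 5), (8, 4), (4, 2)]
Compute weighted completion times:
  Job (p=8,w=5): C=8, w*C=5*8=40
  Job (p=8,w=4): C=16, w*C=4*16=64
  Job (p=4,w=2): C=20, w*C=2*20=40
Total weighted completion time = 144

144


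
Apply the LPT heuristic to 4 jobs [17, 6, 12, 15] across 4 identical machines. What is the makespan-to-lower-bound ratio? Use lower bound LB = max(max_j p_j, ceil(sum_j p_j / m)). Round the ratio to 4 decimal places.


LPT order: [17, 15, 12, 6]
Machine loads after assignment: [17, 15, 12, 6]
LPT makespan = 17
Lower bound = max(max_job, ceil(total/4)) = max(17, 13) = 17
Ratio = 17 / 17 = 1.0

1.0


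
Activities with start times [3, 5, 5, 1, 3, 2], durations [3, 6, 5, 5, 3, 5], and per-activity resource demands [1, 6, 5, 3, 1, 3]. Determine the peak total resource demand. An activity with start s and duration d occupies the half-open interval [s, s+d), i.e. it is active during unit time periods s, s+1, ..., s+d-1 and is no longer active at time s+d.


Each activity i is active on [start_i, start_i + duration_i).
Compute total resource usage per time slot:
  t=0: active resources = [], total = 0
  t=1: active resources = [3], total = 3
  t=2: active resources = [3, 3], total = 6
  t=3: active resources = [1, 3, 1, 3], total = 8
  t=4: active resources = [1, 3, 1, 3], total = 8
  t=5: active resources = [1, 6, 5, 3, 1, 3], total = 19
  t=6: active resources = [6, 5, 3], total = 14
  t=7: active resources = [6, 5], total = 11
  t=8: active resources = [6, 5], total = 11
  t=9: active resources = [6, 5], total = 11
  t=10: active resources = [6], total = 6
Peak resource demand = 19

19


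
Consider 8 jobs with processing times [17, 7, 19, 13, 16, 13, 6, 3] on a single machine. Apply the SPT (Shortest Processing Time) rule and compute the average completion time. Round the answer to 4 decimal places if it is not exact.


Sort jobs by processing time (SPT order): [3, 6, 7, 13, 13, 16, 17, 19]
Compute completion times sequentially:
  Job 1: processing = 3, completes at 3
  Job 2: processing = 6, completes at 9
  Job 3: processing = 7, completes at 16
  Job 4: processing = 13, completes at 29
  Job 5: processing = 13, completes at 42
  Job 6: processing = 16, completes at 58
  Job 7: processing = 17, completes at 75
  Job 8: processing = 19, completes at 94
Sum of completion times = 326
Average completion time = 326/8 = 40.75

40.75


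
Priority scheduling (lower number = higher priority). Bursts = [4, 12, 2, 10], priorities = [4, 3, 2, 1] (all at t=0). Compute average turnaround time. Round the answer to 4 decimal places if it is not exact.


Sort by priority (ascending = highest first):
Order: [(1, 10), (2, 2), (3, 12), (4, 4)]
Completion times:
  Priority 1, burst=10, C=10
  Priority 2, burst=2, C=12
  Priority 3, burst=12, C=24
  Priority 4, burst=4, C=28
Average turnaround = 74/4 = 18.5

18.5


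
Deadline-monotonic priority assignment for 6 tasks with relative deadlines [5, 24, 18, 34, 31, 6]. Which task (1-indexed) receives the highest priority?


Sort tasks by relative deadline (ascending):
  Task 1: deadline = 5
  Task 6: deadline = 6
  Task 3: deadline = 18
  Task 2: deadline = 24
  Task 5: deadline = 31
  Task 4: deadline = 34
Priority order (highest first): [1, 6, 3, 2, 5, 4]
Highest priority task = 1

1


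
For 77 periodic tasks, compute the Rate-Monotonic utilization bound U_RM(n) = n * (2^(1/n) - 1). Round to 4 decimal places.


Compute 2^(1/77) = 1.0090425505
Subtract 1: 1.0090425505 - 1 = 0.0090425505
Multiply by n: 77 * 0.0090425505 = 0.6962763885
Round to 4 dp: 0.6963

0.6963


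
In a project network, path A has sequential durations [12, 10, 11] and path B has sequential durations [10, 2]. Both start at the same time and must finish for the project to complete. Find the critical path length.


Path A total = 12 + 10 + 11 = 33
Path B total = 10 + 2 = 12
Critical path = longest path = max(33, 12) = 33

33


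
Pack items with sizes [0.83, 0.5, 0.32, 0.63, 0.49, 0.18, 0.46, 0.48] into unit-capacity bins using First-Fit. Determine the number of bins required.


Place items sequentially using First-Fit:
  Item 0.83 -> new Bin 1
  Item 0.5 -> new Bin 2
  Item 0.32 -> Bin 2 (now 0.82)
  Item 0.63 -> new Bin 3
  Item 0.49 -> new Bin 4
  Item 0.18 -> Bin 2 (now 1.0)
  Item 0.46 -> Bin 4 (now 0.95)
  Item 0.48 -> new Bin 5
Total bins used = 5

5


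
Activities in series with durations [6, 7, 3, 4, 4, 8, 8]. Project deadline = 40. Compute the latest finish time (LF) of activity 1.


LF(activity 1) = deadline - sum of successor durations
Successors: activities 2 through 7 with durations [7, 3, 4, 4, 8, 8]
Sum of successor durations = 34
LF = 40 - 34 = 6

6


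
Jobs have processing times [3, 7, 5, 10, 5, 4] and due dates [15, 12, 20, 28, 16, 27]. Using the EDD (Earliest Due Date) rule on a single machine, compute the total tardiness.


Sort by due date (EDD order): [(7, 12), (3, 15), (5, 16), (5, 20), (4, 27), (10, 28)]
Compute completion times and tardiness:
  Job 1: p=7, d=12, C=7, tardiness=max(0,7-12)=0
  Job 2: p=3, d=15, C=10, tardiness=max(0,10-15)=0
  Job 3: p=5, d=16, C=15, tardiness=max(0,15-16)=0
  Job 4: p=5, d=20, C=20, tardiness=max(0,20-20)=0
  Job 5: p=4, d=27, C=24, tardiness=max(0,24-27)=0
  Job 6: p=10, d=28, C=34, tardiness=max(0,34-28)=6
Total tardiness = 6

6


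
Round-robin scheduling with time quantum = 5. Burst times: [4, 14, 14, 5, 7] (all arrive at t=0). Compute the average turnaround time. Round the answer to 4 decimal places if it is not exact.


Time quantum = 5
Execution trace:
  J1 runs 4 units, time = 4
  J2 runs 5 units, time = 9
  J3 runs 5 units, time = 14
  J4 runs 5 units, time = 19
  J5 runs 5 units, time = 24
  J2 runs 5 units, time = 29
  J3 runs 5 units, time = 34
  J5 runs 2 units, time = 36
  J2 runs 4 units, time = 40
  J3 runs 4 units, time = 44
Finish times: [4, 40, 44, 19, 36]
Average turnaround = 143/5 = 28.6

28.6


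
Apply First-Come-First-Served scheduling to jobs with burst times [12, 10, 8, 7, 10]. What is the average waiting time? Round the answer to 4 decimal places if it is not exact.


FCFS order (as given): [12, 10, 8, 7, 10]
Waiting times:
  Job 1: wait = 0
  Job 2: wait = 12
  Job 3: wait = 22
  Job 4: wait = 30
  Job 5: wait = 37
Sum of waiting times = 101
Average waiting time = 101/5 = 20.2

20.2


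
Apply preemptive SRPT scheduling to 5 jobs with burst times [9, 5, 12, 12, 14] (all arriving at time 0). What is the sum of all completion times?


Since all jobs arrive at t=0, SRPT equals SPT ordering.
SPT order: [5, 9, 12, 12, 14]
Completion times:
  Job 1: p=5, C=5
  Job 2: p=9, C=14
  Job 3: p=12, C=26
  Job 4: p=12, C=38
  Job 5: p=14, C=52
Total completion time = 5 + 14 + 26 + 38 + 52 = 135

135


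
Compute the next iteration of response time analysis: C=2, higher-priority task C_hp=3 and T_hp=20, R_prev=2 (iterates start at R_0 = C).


R_next = C + ceil(R_prev / T_hp) * C_hp
ceil(2 / 20) = ceil(0.1) = 1
Interference = 1 * 3 = 3
R_next = 2 + 3 = 5

5


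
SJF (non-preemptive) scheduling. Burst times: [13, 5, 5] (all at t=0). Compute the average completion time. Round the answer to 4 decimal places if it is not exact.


SJF order (ascending): [5, 5, 13]
Completion times:
  Job 1: burst=5, C=5
  Job 2: burst=5, C=10
  Job 3: burst=13, C=23
Average completion = 38/3 = 12.6667

12.6667


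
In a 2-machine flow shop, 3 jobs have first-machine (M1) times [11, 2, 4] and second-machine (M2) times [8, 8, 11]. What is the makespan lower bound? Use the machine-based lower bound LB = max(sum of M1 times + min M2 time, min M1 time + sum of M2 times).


LB1 = sum(M1 times) + min(M2 times) = 17 + 8 = 25
LB2 = min(M1 times) + sum(M2 times) = 2 + 27 = 29
Lower bound = max(LB1, LB2) = max(25, 29) = 29

29


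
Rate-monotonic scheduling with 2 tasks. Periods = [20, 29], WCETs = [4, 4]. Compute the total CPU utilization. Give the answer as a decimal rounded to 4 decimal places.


Compute individual utilizations (exact fractions):
  Task 1: C/T = 4/20 = 1/5 (approx. 0.2)
  Task 2: C/T = 4/29 (approx. 0.1379)
Total utilization U = 1/5 + 4/29 = 49/145
Rounded to 4 decimal places: U = 0.3379
RM (Liu & Layland) bound for 2 tasks = 0.828427; compare with U = 49/145 (approx. 0.337931)
U <= bound, so schedulable by RM sufficient condition.

0.3379


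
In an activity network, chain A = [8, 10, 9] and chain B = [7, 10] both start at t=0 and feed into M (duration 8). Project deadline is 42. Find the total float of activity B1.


Forward pass: ES(B1) = sum of predecessors on chain B = 0
EF = ES + duration = 0 + 7 = 7
Backward pass: LF(M) = deadline = 42; LS(M) = 42 - 8 = 34
LF(B1) = LS(M) - sum(successors on chain B) = 34 - 10 = 24
LS = LF - duration = 24 - 7 = 17
Total float = LS - ES = 17 - 0 = 17

17


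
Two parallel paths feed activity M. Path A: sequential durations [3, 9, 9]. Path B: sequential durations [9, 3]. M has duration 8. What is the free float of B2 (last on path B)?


ES(B2) = sum of predecessors on chain B = 9
EF(B2) = ES + duration = 9 + 3 = 12
Successor of B2 is M. ES(M) = max(sum(A), sum(B)) = max(21, 12) = 21
Free float = ES(successor) - EF(current) = 21 - 12 = 9

9


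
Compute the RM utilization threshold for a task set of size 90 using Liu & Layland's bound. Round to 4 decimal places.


Compute 2^(1/90) = 1.0077313692
Subtract 1: 1.0077313692 - 1 = 0.0077313692
Multiply by n: 90 * 0.0077313692 = 0.6958232280
Round to 4 dp: 0.6958

0.6958


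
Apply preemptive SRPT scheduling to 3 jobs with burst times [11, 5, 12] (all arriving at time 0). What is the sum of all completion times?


Since all jobs arrive at t=0, SRPT equals SPT ordering.
SPT order: [5, 11, 12]
Completion times:
  Job 1: p=5, C=5
  Job 2: p=11, C=16
  Job 3: p=12, C=28
Total completion time = 5 + 16 + 28 = 49

49


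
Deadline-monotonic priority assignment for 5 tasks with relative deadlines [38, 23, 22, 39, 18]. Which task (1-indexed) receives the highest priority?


Sort tasks by relative deadline (ascending):
  Task 5: deadline = 18
  Task 3: deadline = 22
  Task 2: deadline = 23
  Task 1: deadline = 38
  Task 4: deadline = 39
Priority order (highest first): [5, 3, 2, 1, 4]
Highest priority task = 5

5


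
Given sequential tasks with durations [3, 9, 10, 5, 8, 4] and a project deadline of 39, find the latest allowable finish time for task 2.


LF(activity 2) = deadline - sum of successor durations
Successors: activities 3 through 6 with durations [10, 5, 8, 4]
Sum of successor durations = 27
LF = 39 - 27 = 12

12


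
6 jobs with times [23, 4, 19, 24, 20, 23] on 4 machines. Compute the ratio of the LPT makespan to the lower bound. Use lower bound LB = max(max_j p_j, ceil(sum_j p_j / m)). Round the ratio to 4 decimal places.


LPT order: [24, 23, 23, 20, 19, 4]
Machine loads after assignment: [24, 27, 23, 39]
LPT makespan = 39
Lower bound = max(max_job, ceil(total/4)) = max(24, 29) = 29
Ratio = 39 / 29 = 1.3448

1.3448


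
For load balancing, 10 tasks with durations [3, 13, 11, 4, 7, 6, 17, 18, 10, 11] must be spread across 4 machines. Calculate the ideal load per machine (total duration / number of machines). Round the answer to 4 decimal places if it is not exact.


Total processing time = 3 + 13 + 11 + 4 + 7 + 6 + 17 + 18 + 10 + 11 = 100
Number of machines = 4
Ideal balanced load = 100 / 4 = 25.0

25.0


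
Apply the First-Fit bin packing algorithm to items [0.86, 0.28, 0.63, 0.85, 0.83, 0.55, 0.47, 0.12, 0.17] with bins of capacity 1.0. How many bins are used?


Place items sequentially using First-Fit:
  Item 0.86 -> new Bin 1
  Item 0.28 -> new Bin 2
  Item 0.63 -> Bin 2 (now 0.91)
  Item 0.85 -> new Bin 3
  Item 0.83 -> new Bin 4
  Item 0.55 -> new Bin 5
  Item 0.47 -> new Bin 6
  Item 0.12 -> Bin 1 (now 0.98)
  Item 0.17 -> Bin 4 (now 1.0)
Total bins used = 6

6


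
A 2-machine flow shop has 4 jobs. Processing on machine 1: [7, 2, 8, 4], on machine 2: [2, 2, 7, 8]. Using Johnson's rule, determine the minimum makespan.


Apply Johnson's rule:
  Group 1 (a <= b): [(2, 2, 2), (4, 4, 8)]
  Group 2 (a > b): [(3, 8, 7), (1, 7, 2)]
Optimal job order: [2, 4, 3, 1]
Schedule:
  Job 2: M1 done at 2, M2 done at 4
  Job 4: M1 done at 6, M2 done at 14
  Job 3: M1 done at 14, M2 done at 21
  Job 1: M1 done at 21, M2 done at 23
Makespan = 23

23


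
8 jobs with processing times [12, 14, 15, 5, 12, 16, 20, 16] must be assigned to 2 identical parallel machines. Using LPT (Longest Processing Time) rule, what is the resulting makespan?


Sort jobs in decreasing order (LPT): [20, 16, 16, 15, 14, 12, 12, 5]
Assign each job to the least loaded machine:
  Machine 1: jobs [20, 15, 12, 5], load = 52
  Machine 2: jobs [16, 16, 14, 12], load = 58
Makespan = max load = 58

58


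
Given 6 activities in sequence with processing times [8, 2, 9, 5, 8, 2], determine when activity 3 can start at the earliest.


Activity 3 starts after activities 1 through 2 complete.
Predecessor durations: [8, 2]
ES = 8 + 2 = 10

10


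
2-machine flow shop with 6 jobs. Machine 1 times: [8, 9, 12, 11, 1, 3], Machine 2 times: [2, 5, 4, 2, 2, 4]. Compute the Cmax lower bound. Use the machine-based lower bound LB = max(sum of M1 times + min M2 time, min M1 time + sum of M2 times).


LB1 = sum(M1 times) + min(M2 times) = 44 + 2 = 46
LB2 = min(M1 times) + sum(M2 times) = 1 + 19 = 20
Lower bound = max(LB1, LB2) = max(46, 20) = 46

46


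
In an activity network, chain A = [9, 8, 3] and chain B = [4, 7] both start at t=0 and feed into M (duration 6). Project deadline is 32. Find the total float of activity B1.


Forward pass: ES(B1) = sum of predecessors on chain B = 0
EF = ES + duration = 0 + 4 = 4
Backward pass: LF(M) = deadline = 32; LS(M) = 32 - 6 = 26
LF(B1) = LS(M) - sum(successors on chain B) = 26 - 7 = 19
LS = LF - duration = 19 - 4 = 15
Total float = LS - ES = 15 - 0 = 15

15


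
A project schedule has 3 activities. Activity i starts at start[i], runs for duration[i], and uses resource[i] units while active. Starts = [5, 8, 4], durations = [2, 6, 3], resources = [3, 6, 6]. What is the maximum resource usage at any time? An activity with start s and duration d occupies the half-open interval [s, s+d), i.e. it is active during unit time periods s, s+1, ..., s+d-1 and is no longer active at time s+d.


Each activity i is active on [start_i, start_i + duration_i).
Compute total resource usage per time slot:
  t=0: active resources = [], total = 0
  t=1: active resources = [], total = 0
  t=2: active resources = [], total = 0
  t=3: active resources = [], total = 0
  t=4: active resources = [6], total = 6
  t=5: active resources = [3, 6], total = 9
  t=6: active resources = [3, 6], total = 9
  t=7: active resources = [], total = 0
  t=8: active resources = [6], total = 6
  t=9: active resources = [6], total = 6
  t=10: active resources = [6], total = 6
  t=11: active resources = [6], total = 6
  t=12: active resources = [6], total = 6
  t=13: active resources = [6], total = 6
Peak resource demand = 9

9
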